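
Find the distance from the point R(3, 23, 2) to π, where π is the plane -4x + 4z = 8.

d = |(-4)·3 + 4·2 − 8| / √(16 + 0 + 16) = |-12| / (4√2) = 3/√2.

3√2/2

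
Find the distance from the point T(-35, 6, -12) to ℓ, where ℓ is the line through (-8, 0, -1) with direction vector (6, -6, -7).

3√85

Direction vector d = (6, -6, -7).
AP = (-27, 6, -11), and AP × d = (-108, -255, 126).
|AP × d|² = 92565 and |d|² = 121, so the distance is √(92565/121) = √765 = 3√85.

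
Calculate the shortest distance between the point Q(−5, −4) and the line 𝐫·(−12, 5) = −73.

d = |(-12)·(-5) + 5·(-4) − (-73)| / √(144 + 25) = |113|/13 = 113/13.

113/13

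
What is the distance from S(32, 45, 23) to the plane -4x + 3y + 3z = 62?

Normal vector n = (-4, 3, 3), and n·(32, 45, 23) - 62 = 14.
|n| = √(16 + 9 + 9) = √34, so the distance is |14|/√34 = 7√34/17.

7√34/17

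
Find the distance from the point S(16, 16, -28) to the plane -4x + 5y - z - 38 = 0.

6/√42

Normal vector n = (-4, 5, -1), and n·(16, 16, -28) - 38 = 6.
|n| = √(16 + 25 + 1) = √42, so the distance is |6|/√42 = √42/7.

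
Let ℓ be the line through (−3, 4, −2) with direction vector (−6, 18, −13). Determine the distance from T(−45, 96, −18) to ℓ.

2√505

Direction vector d = (−6, 18, −13).
AP = (−42, 92, −16); AP·d = 2116, |AP|² = 10484, |d|² = 529.
distance² = |AP|² − (AP·d)²/|d|² = 10484 − 4477456/529 = 2020, so the distance is 2√505.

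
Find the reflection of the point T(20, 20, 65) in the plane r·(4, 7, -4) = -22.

n = (4, 7, -4), |n|² = 81, n·T − (-22) = -18, so t = -18/81 = -2/9.
Foot F = T − (-2/9)·n = (188/9, 194/9, 577/9); the reflection is 2F − T = (196/9, 208/9, 569/9).

(196/9, 208/9, 569/9)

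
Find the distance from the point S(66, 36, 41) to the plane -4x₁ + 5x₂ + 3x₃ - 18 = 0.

Normal vector n = (-4, 5, 3), and n·(66, 36, 41) - 18 = 21.
|n| = √(16 + 25 + 9) = 5√2, so the distance is |21|/(5√2) = 21√2/10.

21/(5√2)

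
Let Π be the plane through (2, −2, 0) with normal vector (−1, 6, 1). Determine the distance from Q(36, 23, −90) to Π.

The plane has equation n·(r − (2, −2, 0)) = 0, i.e. n·r = -14.
Then n·(36, 23, −90) − (−14) = 26.
|n| = √(1 + 36 + 1) = √38, so the distance is |26|/√38 = 26/√38.

13√38/19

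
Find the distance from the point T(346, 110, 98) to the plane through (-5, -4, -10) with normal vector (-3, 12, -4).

9

The plane has equation n·(r − (-5, -4, -10)) = 0, i.e. n·r = 7.
d = |(-3)·346 + 12·110 + (-4)·98 − 7| / √(9 + 144 + 16) = |-117| / 13 = 9.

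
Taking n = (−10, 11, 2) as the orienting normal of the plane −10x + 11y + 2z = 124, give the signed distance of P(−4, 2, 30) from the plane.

-2/15

n·P − 124 = -2.
|n| = 15, so the signed distance is -2/15.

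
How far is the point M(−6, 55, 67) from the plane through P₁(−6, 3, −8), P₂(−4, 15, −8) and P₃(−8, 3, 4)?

P₁P₂ = (2, 12, 0) and P₁P₃ = (−2, 0, 12), so a normal is n = P₁P₂ × P₁P₃ = (144, −24, 24).
Then n·(−6, 55, 67) − (−1128) = 552.
|n| = √(20736 + 576 + 576) = 24√38, so the distance is |552|/(24√38) = 23/√38.

23/√38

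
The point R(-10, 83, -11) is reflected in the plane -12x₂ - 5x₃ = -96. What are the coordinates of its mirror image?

With n = (0, -12, -5), the signed offset is (n·R − (-96))/|n|² = -845/169 = -5.
R' = R − 2t·n = (-10, 83, -11) − (-10)·(0, -12, -5) = (-10, -37, -61).

(-10, -37, -61)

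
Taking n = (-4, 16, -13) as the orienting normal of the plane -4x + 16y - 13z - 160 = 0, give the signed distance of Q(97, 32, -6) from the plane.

2

n·Q − 160 = 42.
|n| = 21, so the signed distance is 42/21 = 2.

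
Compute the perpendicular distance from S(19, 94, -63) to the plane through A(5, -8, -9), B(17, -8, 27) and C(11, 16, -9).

AB = (12, 0, 36) and AC = (6, 24, 0), so a normal is n = AB × AC = (-864, 216, 288).
d = |(-864)·19 + 216·94 + 288·(-63) − (-8640)| / √(746496 + 46656 + 82944) = |-5616| / 936 = 6.

6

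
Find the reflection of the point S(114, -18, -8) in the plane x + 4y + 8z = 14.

n = (1, 4, 8), |n|² = 81, n·S − 14 = -36, so t = -36/81 = -4/9.
Foot F = S − (-4/9)·n = (1030/9, -146/9, -40/9); the reflection is 2F − S = (1034/9, -130/9, -8/9).

(1034/9, -130/9, -8/9)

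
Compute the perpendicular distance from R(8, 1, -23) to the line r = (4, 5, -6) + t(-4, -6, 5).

2√61

Direction vector d = (-4, -6, 5).
AP = (4, -4, -17); AP·d = -77, |AP|² = 321, |d|² = 77.
distance² = |AP|² − (AP·d)²/|d|² = 321 − 5929/77 = 244, so the distance is 2√61.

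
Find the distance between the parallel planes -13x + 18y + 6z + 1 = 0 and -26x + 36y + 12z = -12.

Divide the second equation by 2 to match normals: -13x + 18y + 6z = -6.
With common normal n = (-13, 18, 6) (|n| = 23), the distance is |(-1) − (-6)|/|n| = 5/23.

5/23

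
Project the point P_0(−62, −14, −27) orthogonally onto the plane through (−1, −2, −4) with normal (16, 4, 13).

(-14, -2, 12)

n = (16, 4, 13), |n|² = 441, and n·P_0 − (-76) = -1323.
t = -1323/441 = -3, so the foot is P_0 − t·n = (−62, −14, −27) − (-3)·(16, 4, 13) = (−14, −2, 12).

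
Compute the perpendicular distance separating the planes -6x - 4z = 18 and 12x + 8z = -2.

17√13/26

Divide the second equation by -2 to match normals: -6x - 4z = 1.
With common normal n = (-6, 0, -4) (|n| = 2√13), the distance is |18 − 1|/|n| = 17/(2√13) = 17√13/26.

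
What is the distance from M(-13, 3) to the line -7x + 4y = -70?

173√65/65

d = |(-7)·(-13) + 4·3 − (-70)| / √(49 + 16) = |173|/√65 = 173√65/65.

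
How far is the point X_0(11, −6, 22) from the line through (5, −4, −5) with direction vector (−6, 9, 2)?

√769

Direction vector d = (−6, 9, 2).
AP = (6, −2, 27); AP·d = 0, |AP|² = 769, |d|² = 121.
distance² = |AP|² − (AP·d)²/|d|² = 769 − 0/121 = 769, so the distance is √769.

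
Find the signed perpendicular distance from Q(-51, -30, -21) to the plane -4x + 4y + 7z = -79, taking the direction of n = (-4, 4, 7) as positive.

n·Q − (-79) = 16.
|n| = 9, so the signed distance is 16/9.

16/9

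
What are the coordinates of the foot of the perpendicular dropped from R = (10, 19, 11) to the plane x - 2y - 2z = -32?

n = (1, -2, -2), |n|² = 9, and n·R − (-32) = -18.
t = -18/9 = -2, so the foot is R − t·n = (10, 19, 11) − (-2)·(1, -2, -2) = (12, 15, 7).

(12, 15, 7)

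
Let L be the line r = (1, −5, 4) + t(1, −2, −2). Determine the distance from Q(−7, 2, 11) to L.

3√2

Direction vector d = (1, −2, −2).
AP = (−8, 7, 7); AP·d = -36, |AP|² = 162, |d|² = 9.
distance² = |AP|² − (AP·d)²/|d|² = 162 − 1296/9 = 18, so the distance is 3√2.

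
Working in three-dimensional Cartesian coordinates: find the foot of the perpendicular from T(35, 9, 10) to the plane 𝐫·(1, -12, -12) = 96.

(36, -3, -2)

The perpendicular from T has direction n = (1, -12, -12): r = (35, 9, 10) + μ(1, -12, -12).
Substitute into the plane: n·(T + μn) = 96 gives -193 + 289μ = 96, so μ = 1.
Foot = (35, 9, 10) + 1·(1, -12, -12) = (36, -3, -2).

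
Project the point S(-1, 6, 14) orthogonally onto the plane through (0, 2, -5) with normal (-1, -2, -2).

(-6, -4, 4)

n = (-1, -2, -2), |n|² = 9, and n·S − 6 = -45.
t = -45/9 = -5, so the foot is S − t·n = (-1, 6, 14) − (-5)·(-1, -2, -2) = (-6, -4, 4).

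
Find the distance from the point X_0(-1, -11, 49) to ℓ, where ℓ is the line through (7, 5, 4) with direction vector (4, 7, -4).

Direction vector d = (4, 7, -4).
AP = (-8, -16, 45); AP·d = -324, |AP|² = 2345, |d|² = 81.
distance² = |AP|² − (AP·d)²/|d|² = 2345 − 104976/81 = 1049, so the distance is √1049.

√1049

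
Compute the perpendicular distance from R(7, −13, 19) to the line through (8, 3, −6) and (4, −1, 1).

3√17

A direction vector is d = (−4, −4, 7).
AP = (−1, −16, 25); AP·d = 243, |AP|² = 882, |d|² = 81.
distance² = |AP|² − (AP·d)²/|d|² = 882 − 59049/81 = 153, so the distance is 3√17.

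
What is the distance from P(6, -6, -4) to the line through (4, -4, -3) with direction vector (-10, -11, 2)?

Direction vector d = (-10, -11, 2).
AP = (2, -2, -1), and AP × d = (-15, 6, -42).
|AP × d|² = 2025 and |d|² = 225, so the distance is √(2025/225) = √9 = 3.

3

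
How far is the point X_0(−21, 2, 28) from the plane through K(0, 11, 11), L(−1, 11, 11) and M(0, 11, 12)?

9

KL = (−1, 0, 0) and KM = (0, 0, 1), so a normal is n = KL × KM = (0, 1, 0).
Then n·(−21, 2, 28) − 11 = −9.
|n| = √(0 + 1 + 0) = 1, so the distance is |-9|/1 = 9.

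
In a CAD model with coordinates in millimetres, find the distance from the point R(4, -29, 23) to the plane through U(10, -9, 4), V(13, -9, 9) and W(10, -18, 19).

UV = (3, 0, 5) and UW = (0, -9, 15), so a normal is n = UV × UW = (45, -45, -27).
Then n·(4, -29, 23) - 747 = 117.
|n| = √(2025 + 2025 + 729) = 9√59, so the distance is |117|/(9√59) = 13√59/59.

13√59/59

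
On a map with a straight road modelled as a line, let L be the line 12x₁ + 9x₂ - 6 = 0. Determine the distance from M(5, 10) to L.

d = |12·5 + 9·10 − 6| / √(144 + 81) = |144|/15 = 48/5.

48/5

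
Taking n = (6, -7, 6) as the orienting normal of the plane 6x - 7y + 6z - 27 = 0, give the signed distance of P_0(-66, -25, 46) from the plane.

n·P_0 − 27 = 28.
|n| = 11, so the signed distance is 28/11.

28/11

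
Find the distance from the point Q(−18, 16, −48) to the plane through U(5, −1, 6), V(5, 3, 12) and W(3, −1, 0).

UV = (0, 4, 6) and UW = (−2, 0, −6), so a normal is n = UV × UW = (−24, −12, 8).
d = |(-24)·(-18) + (-12)·16 + 8·(-48) − (-60)| / √(576 + 144 + 64) = |-84| / 28 = 3.

3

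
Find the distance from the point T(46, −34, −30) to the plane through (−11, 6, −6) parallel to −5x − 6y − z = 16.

21/√62

Parallel planes share the normal n = (−5, −6, −1); since (−11, 6, −6) lies on the plane, its equation is −5x − 6y − z = 25.
Then n·(46, −34, −30) − 25 = −21.
|n| = √(25 + 36 + 1) = √62, so the distance is |-21|/√62 = 21√62/62.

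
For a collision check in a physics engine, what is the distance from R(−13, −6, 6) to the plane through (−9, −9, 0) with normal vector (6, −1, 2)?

The plane has equation n·(r − (−9, −9, 0)) = 0, i.e. n·r = -45.
Then n·(−13, −6, 6) − (−45) = −15.
|n| = √(36 + 1 + 4) = √41, so the distance is |-15|/√41 = 15/√41.

15√41/41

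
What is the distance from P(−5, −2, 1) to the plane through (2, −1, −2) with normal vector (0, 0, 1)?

The plane has equation n·(r − (2, −1, −2)) = 0, i.e. n·r = -2.
Then n·(−5, −2, 1) − (−2) = 3.
|n| = √(0 + 0 + 1) = 1, so the distance is |3|/1 = 3.

3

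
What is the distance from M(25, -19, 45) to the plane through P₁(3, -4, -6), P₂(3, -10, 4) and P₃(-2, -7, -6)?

12/√43

P₁P₂ = (0, -6, 10) and P₁P₃ = (-5, -3, 0), so a normal is n = P₁P₂ × P₁P₃ = (30, -50, -30).
n = (30, -50, -30); n·P − 470 = -120; |n| = 10√43; distance = 120/(10√43) = 12/√43.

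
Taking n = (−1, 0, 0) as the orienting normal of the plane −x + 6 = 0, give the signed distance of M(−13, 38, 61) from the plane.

19

n·M − (-6) = 19.
|n| = 1, so the signed distance is 19/1 = 19.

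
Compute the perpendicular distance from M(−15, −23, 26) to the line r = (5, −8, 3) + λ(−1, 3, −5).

3√66

Direction vector d = (−1, 3, −5).
AP = (−20, −15, 23), and AP × d = (6, −123, −75).
|AP × d|² = 20790 and |d|² = 35, so the distance is √(20790/35) = √594 = 3√66.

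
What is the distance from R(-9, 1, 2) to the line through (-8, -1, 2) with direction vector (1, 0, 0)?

2

Direction vector d = (1, 0, 0).
AP = (-1, 2, 0); AP·d = -1, |AP|² = 5, |d|² = 1.
distance² = |AP|² − (AP·d)²/|d|² = 5 − 1/1 = 4, so the distance is 2.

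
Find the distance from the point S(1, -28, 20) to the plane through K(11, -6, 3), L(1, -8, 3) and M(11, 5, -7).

13/15

KL = (-10, -2, 0) and KM = (0, 11, -10), so a normal is n = KL × KM = (20, -100, -110).
Then n·(1, -28, 20) - 490 = 130.
|n| = √(400 + 10000 + 12100) = 150, so the distance is |130|/150 = 13/15.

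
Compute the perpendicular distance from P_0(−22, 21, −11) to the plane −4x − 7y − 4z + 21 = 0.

2/3

Normal vector n = (−4, −7, −4), and n·(−22, 21, −11) − (−21) = 6.
|n| = √(16 + 49 + 16) = 9, so the distance is |6|/9 = 2/3.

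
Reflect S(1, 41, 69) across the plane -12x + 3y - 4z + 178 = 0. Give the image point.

(37/13, 527/13, 905/13)

With n = (-12, 3, -4), the signed offset is (n·S − (-178))/|n|² = 13/169 = 1/13.
S' = S − 2t·n = (1, 41, 69) − (2/13)·(-12, 3, -4) = (37/13, 527/13, 905/13).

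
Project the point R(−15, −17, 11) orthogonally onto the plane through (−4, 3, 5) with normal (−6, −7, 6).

The perpendicular from R has direction n = (−6, −7, 6): r = (−15, −17, 11) + λ(−6, −7, 6).
Substitute into the plane: n·(R + λn) = 33 gives 275 + 121λ = 33, so λ = -2.
Foot = (−15, −17, 11) + (-2)·(−6, −7, 6) = (−3, −3, −1).

(-3, -3, -1)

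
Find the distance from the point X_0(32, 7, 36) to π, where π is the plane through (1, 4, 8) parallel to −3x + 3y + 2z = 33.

14√22/11

Parallel planes share the normal n = (−3, 3, 2); since (1, 4, 8) lies on the plane, its equation is −3x + 3y + 2z = 25.
Then n·(32, 7, 36) − 25 = −28.
|n| = √(9 + 9 + 4) = √22, so the distance is |-28|/√22 = 28/√22.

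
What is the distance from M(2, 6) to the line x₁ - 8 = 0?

The normal to the line is n = (1, 0) with |n| = 1.
|n·M − 8| = |2 − 8| = 6, so the distance is 6/1 = 6.

6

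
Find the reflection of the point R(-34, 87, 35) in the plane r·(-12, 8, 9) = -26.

(86, 7, -55)

With n = (-12, 8, 9), the signed offset is (n·R − (-26))/|n|² = 1445/289 = 5.
R' = R − 2t·n = (-34, 87, 35) − 10·(-12, 8, 9) = (86, 7, -55).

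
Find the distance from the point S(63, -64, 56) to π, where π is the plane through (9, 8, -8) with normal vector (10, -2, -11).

The plane has equation n·(r − (9, 8, -8)) = 0, i.e. n·r = 162.
Then n·(63, -64, 56) - 162 = -20.
|n| = √(100 + 4 + 121) = 15, so the distance is |-20|/15 = 4/3.

4/3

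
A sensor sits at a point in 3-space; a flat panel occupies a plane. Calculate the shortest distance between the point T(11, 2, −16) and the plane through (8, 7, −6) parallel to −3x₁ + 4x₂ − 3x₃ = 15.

1/√34

Parallel planes share the normal n = (−3, 4, −3); since (8, 7, −6) lies on the plane, its equation is −3x₁ + 4x₂ − 3x₃ = 22.
n = (−3, 4, −3); n·P − 22 = 1; |n| = √34; distance = 1/√34.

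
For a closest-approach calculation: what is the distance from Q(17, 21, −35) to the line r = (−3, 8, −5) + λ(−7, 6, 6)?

√985

Direction vector d = (−7, 6, 6).
AP = (20, 13, −30), and AP × d = (258, 90, 211).
|AP × d|² = 119185 and |d|² = 121, so the distance is √(119185/121) = √985.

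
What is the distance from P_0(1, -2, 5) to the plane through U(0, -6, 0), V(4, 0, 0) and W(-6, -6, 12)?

UV = (4, 6, 0) and UW = (-6, 0, 12), so a normal is n = UV × UW = (72, -48, 36).
d = |72·1 + (-48)·(-2) + 36·5 − 288| / √(5184 + 2304 + 1296) = |60| / (12√61) = 5/√61.

5√61/61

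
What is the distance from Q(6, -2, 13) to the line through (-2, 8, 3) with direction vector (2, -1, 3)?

2√10

Direction vector d = (2, -1, 3).
AP = (8, -10, 10); AP·d = 56, |AP|² = 264, |d|² = 14.
distance² = |AP|² − (AP·d)²/|d|² = 264 − 3136/14 = 40, so the distance is 2√10.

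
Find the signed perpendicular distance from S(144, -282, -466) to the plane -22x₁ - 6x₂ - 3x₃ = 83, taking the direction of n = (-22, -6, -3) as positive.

n·S − 83 = -161.
|n| = 23, so the signed distance is -161/23 = -7.

-7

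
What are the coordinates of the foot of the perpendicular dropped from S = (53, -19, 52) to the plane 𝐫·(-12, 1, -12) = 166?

The perpendicular from S has direction n = (-12, 1, -12): r = (53, -19, 52) + μ(-12, 1, -12).
Substitute into the plane: n·(S + μn) = 166 gives -1279 + 289μ = 166, so μ = 5.
Foot = (53, -19, 52) + 5·(-12, 1, -12) = (-7, -14, -8).

(-7, -14, -8)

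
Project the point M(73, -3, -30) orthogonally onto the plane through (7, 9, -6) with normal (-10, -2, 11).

n = (-10, -2, 11), |n|² = 225, and n·M − (-154) = -900.
t = -900/225 = -4, so the foot is M − t·n = (73, -3, -30) − (-4)·(-10, -2, 11) = (33, -11, 14).

(33, -11, 14)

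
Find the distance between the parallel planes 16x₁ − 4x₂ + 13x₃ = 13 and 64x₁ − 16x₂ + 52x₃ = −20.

Divide the second equation by 4 to match normals: 16x₁ − 4x₂ + 13x₃ = -5.
Both planes have normal n = (16, −4, 13), |n| = 21. Any point on the first plane is at distance |(-5) − 13|/|n| = 18/21 = 6/7 from the second.

6/7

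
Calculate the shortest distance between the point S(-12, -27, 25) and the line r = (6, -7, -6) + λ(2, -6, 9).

2√149

Direction vector d = (2, -6, 9).
AP = (-18, -20, 31), and AP × d = (6, 224, 148).
|AP × d|² = 72116 and |d|² = 121, so the distance is √(72116/121) = √596 = 2√149.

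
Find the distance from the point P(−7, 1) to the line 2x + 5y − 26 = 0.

35/√29

The normal to the line is n = (2, 5) with |n| = √29.
|n·P − 26| = |-9 − 26| = 35, so the distance is 35/√29 = 35√29/29.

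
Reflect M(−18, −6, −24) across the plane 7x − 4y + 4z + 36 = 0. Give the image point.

n = (7, −4, 4), |n|² = 81, n·M − (-36) = -162, so t = -162/81 = -2.
Foot F = M − (-2)·n = (−4, −14, −16); the reflection is 2F − M = (10, −22, −8).

(10, -22, -8)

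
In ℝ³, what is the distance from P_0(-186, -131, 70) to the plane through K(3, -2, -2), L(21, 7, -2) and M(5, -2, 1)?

9

KL = (18, 9, 0) and KM = (2, 0, 3), so a normal is n = KL × KM = (27, -54, -18).
Then n·(-186, -131, 70) - 225 = 567.
|n| = √(729 + 2916 + 324) = 63, so the distance is |567|/63 = 9.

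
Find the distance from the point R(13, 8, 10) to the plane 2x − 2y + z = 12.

d = |2·13 + (-2)·8 + 1·10 − 12| / √(4 + 4 + 1) = |8| / 3 = 8/3.

8/3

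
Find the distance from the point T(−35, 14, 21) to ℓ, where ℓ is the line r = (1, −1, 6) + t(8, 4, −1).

Direction vector d = (8, 4, −1).
AP = (−36, 15, 15), and AP × d = (−75, 84, −264).
|AP × d|² = 82377 and |d|² = 81, so the distance is √(82377/81) = √1017 = 3√113.

3√113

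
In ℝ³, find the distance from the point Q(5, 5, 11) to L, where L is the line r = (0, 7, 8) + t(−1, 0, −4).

Direction vector d = (−1, 0, −4).
AP = (5, −2, 3); AP·d = -17, |AP|² = 38, |d|² = 17.
distance² = |AP|² − (AP·d)²/|d|² = 38 − 289/17 = 21, so the distance is √21.

√21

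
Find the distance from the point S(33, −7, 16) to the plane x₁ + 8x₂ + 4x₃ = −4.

d = |1·33 + 8·(-7) + 4·16 − (-4)| / √(1 + 64 + 16) = |45| / 9 = 5.

5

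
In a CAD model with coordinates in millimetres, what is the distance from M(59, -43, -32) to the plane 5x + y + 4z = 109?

15/√42

n = (5, 1, 4); n·P − 109 = 15; |n| = √42; distance = 15/√42 = 5√42/14.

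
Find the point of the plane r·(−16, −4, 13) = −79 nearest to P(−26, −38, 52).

(22, -26, 13)

The perpendicular from P has direction n = (−16, −4, 13): r = (−26, −38, 52) + λ(−16, −4, 13).
Substitute into the plane: n·(P + λn) = -79 gives 1244 + 441λ = -79, so λ = -3.
Foot = (−26, −38, 52) + (-3)·(−16, −4, 13) = (22, −26, 13).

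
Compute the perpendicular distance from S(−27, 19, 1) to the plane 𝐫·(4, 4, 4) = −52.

Normal vector n = (4, 4, 4), and n·(−27, 19, 1) − (−52) = 24.
|n| = √(16 + 16 + 16) = 4√3, so the distance is |24|/(4√3) = 2√3.

2√3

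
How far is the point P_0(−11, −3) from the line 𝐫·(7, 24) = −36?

113/25

d = |7·(-11) + 24·(-3) − (-36)| / √(49 + 576) = |-113|/25 = 113/25.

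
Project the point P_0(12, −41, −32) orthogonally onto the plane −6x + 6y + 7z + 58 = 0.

The perpendicular from P_0 has direction n = (−6, 6, 7): r = (12, −41, −32) + μ(−6, 6, 7).
Substitute into the plane: n·(P_0 + μn) = -58 gives -542 + 121μ = -58, so μ = 4.
Foot = (12, −41, −32) + 4·(−6, 6, 7) = (−12, −17, −4).

(-12, -17, -4)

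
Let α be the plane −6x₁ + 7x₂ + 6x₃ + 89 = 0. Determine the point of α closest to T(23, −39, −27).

(-1, -11, -3)

The perpendicular from T has direction n = (−6, 7, 6): r = (23, −39, −27) + t(−6, 7, 6).
Substitute into the plane: n·(T + tn) = -89 gives -573 + 121t = -89, so t = 4.
Foot = (23, −39, −27) + 4·(−6, 7, 6) = (−1, −11, −3).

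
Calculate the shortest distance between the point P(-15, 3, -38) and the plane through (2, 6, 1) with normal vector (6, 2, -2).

15/√11

The plane has equation n·(r − (2, 6, 1)) = 0, i.e. n·r = 22.
n = (6, 2, -2); n·P − 22 = -30; |n| = 2√11; distance = 30/(2√11) = 15√11/11.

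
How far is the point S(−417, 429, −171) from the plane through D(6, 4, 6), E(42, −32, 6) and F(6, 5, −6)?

DE = (36, −36, 0) and DF = (0, 1, −12), so a normal is n = DE × DF = (432, 432, 36).
Then n·(−417, 429, −171) − 4536 = −5508.
|n| = √(186624 + 186624 + 1296) = 612, so the distance is |-5508|/612 = 9.

9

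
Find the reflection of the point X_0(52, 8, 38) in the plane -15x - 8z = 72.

n = (-15, 0, -8), |n|² = 289, n·X_0 − 72 = -1156, so t = -1156/289 = -4.
Foot F = X_0 − (-4)·n = (-8, 8, 6); the reflection is 2F − X_0 = (-68, 8, -26).

(-68, 8, -26)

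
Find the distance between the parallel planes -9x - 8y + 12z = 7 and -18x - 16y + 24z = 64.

25/17

Divide the second equation by 2 to match normals: -9x - 8y + 12z = 32.
Both planes have normal n = (-9, -8, 12), |n| = 17. Any point on the first plane is at distance |32 − 7|/|n| = 25/17 from the second.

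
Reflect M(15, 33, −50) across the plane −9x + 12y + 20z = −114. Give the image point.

n = (−9, 12, 20), |n|² = 625, n·M − (-114) = -625, so t = -625/625 = -1.
Foot F = M − (-1)·n = (6, 45, −30); the reflection is 2F − M = (−3, 57, −10).

(-3, 57, -10)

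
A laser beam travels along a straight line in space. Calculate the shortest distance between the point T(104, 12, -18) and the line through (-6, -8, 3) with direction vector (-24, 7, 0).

√2941

Direction vector d = (-24, 7, 0).
AP = (110, 20, -21), and AP × d = (147, 504, 1250).
|AP × d|² = 1838125 and |d|² = 625, so the distance is √(1838125/625) = √2941.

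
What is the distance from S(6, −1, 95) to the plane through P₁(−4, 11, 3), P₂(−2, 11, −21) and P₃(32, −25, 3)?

4

P₁P₂ = (2, 0, −24) and P₁P₃ = (36, −36, 0), so a normal is n = P₁P₂ × P₁P₃ = (−864, −864, −72).
Then n·(6, −1, 95) − (−6264) = −4896.
|n| = √(746496 + 746496 + 5184) = 1224, so the distance is |-4896|/1224 = 4.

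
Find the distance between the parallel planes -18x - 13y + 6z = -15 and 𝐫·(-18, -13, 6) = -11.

Both planes have normal n = (-18, -13, 6), |n| = 23. Any point on the first plane is at distance |(-11) − (-15)|/|n| = 4/23 from the second.

4/23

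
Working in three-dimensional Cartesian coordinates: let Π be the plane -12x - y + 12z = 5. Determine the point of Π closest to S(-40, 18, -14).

n = (-12, -1, 12), |n|² = 289, and n·S − 5 = 289.
t = 289/289 = 1, so the foot is S − t·n = (-40, 18, -14) − 1·(-12, -1, 12) = (-28, 19, -26).

(-28, 19, -26)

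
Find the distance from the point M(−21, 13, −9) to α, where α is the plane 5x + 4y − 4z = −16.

n = (5, 4, −4); n·P − (-16) = -1; |n| = √57; distance = 1/√57.

1/√57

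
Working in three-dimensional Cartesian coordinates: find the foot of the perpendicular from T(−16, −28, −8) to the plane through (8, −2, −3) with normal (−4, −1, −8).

(-8, -26, 8)

n = (−4, −1, −8), |n|² = 81, and n·T − (-6) = 162.
t = 162/81 = 2, so the foot is T − t·n = (−16, −28, −8) − 2·(−4, −1, −8) = (−8, −26, 8).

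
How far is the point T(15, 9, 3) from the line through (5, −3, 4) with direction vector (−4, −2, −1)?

2√14

Direction vector d = (−4, −2, −1).
AP = (10, 12, −1), and AP × d = (−14, 14, 28).
|AP × d|² = 1176 and |d|² = 21, so the distance is √(1176/21) = √56 = 2√14.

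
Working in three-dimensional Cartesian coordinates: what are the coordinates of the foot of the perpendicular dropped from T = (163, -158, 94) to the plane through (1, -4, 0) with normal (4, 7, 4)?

The perpendicular from T has direction n = (4, 7, 4): r = (163, -158, 94) + λ(4, 7, 4).
Substitute into the plane: n·(T + λn) = -24 gives -78 + 81λ = -24, so λ = 2/3.
Foot = (163, -158, 94) + (2/3)·(4, 7, 4) = (497/3, -460/3, 290/3).

(497/3, -460/3, 290/3)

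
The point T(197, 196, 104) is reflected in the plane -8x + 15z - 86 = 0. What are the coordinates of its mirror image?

(3253/17, 196, 1948/17)

With n = (-8, 0, 15), the signed offset is (n·T − 86)/|n|² = -102/289 = -6/17.
T' = T − 2t·n = (197, 196, 104) − (-12/17)·(-8, 0, 15) = (3253/17, 196, 1948/17).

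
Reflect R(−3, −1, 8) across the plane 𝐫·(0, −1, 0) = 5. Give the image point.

(-3, -9, 8)

With n = (0, −1, 0), the signed offset is (n·R − 5)/|n|² = -4/1 = -4.
R' = R − 2t·n = (−3, −1, 8) − (-8)·(0, −1, 0) = (−3, −9, 8).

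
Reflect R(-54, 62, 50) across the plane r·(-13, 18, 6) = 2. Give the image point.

n = (-13, 18, 6), |n|² = 529, n·R − 2 = 2116, so t = 2116/529 = 4.
Foot F = R − 4·n = (-2, -10, 26); the reflection is 2F − R = (50, -82, 2).

(50, -82, 2)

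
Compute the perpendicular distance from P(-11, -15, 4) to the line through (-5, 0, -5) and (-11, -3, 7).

3√17

A direction vector is d = (-6, -3, 12).
AP = (-6, -15, 9); AP·d = 189, |AP|² = 342, |d|² = 189.
distance² = |AP|² − (AP·d)²/|d|² = 342 − 35721/189 = 153, so the distance is 3√17.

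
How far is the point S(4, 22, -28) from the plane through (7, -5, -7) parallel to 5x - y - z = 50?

Parallel planes share the normal n = (5, -1, -1); since (7, -5, -7) lies on the plane, its equation is 5x - y - z = 47.
Then n·(4, 22, -28) - 47 = -21.
|n| = √(25 + 1 + 1) = 3√3, so the distance is |-21|/(3√3) = 7√3/3.

7√3/3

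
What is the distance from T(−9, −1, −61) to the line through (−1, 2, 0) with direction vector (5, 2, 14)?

Direction vector d = (5, 2, 14).
AP = (−8, −3, −61), and AP × d = (80, −193, −1).
|AP × d|² = 43650 and |d|² = 225, so the distance is √(43650/225) = √194.

√194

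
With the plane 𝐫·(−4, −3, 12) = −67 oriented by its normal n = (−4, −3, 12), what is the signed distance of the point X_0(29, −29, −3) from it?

n·X_0 − (-67) = 2.
|n| = 13, so the signed distance is 2/13.

2/13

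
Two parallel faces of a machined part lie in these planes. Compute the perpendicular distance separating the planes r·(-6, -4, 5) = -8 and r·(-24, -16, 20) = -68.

9/√77

Divide the second equation by 4 to match normals: -6x - 4y + 5z = -17.
With common normal n = (-6, -4, 5) (|n| = √77), the distance is |(-8) − (-17)|/|n| = 9/√77.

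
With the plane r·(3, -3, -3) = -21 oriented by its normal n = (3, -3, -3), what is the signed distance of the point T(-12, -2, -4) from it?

√3/3

n·T − (-21) = 3.
|n| = 3√3, so the signed distance is √3/3.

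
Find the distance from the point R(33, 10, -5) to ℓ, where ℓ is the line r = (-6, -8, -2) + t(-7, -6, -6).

3√85

Direction vector d = (-7, -6, -6).
AP = (39, 18, -3), and AP × d = (-126, 255, -108).
|AP × d|² = 92565 and |d|² = 121, so the distance is √(92565/121) = √765 = 3√85.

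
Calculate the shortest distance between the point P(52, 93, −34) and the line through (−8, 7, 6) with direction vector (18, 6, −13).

2√1033

Direction vector d = (18, 6, −13).
AP = (60, 86, −40); AP·d = 2116, |AP|² = 12596, |d|² = 529.
distance² = |AP|² − (AP·d)²/|d|² = 12596 − 4477456/529 = 4132, so the distance is 2√1033.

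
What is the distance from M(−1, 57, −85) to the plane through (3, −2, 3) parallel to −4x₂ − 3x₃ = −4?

Parallel planes share the normal n = (0, −4, −3); since (3, −2, 3) lies on the plane, its equation is −4x₂ − 3x₃ = -1.
Then n·(−1, 57, −85) − (−1) = 28.
|n| = √(0 + 16 + 9) = 5, so the distance is |28|/5 = 28/5.

28/5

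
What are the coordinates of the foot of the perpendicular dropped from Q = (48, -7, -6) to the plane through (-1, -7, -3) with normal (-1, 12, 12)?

The perpendicular from Q has direction n = (-1, 12, 12): r = (48, -7, -6) + λ(-1, 12, 12).
Substitute into the plane: n·(Q + λn) = -119 gives -204 + 289λ = -119, so λ = 5/17.
Foot = (48, -7, -6) + (5/17)·(-1, 12, 12) = (811/17, -59/17, -42/17).

(811/17, -59/17, -42/17)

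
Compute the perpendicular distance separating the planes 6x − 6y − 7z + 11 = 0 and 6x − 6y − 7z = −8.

3/11

With common normal n = (6, −6, −7) (|n| = 11), the distance is |(-11) − (-8)|/|n| = 3/11.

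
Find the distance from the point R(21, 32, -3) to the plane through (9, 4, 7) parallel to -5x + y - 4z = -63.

4√42/21

Parallel planes share the normal n = (-5, 1, -4); since (9, 4, 7) lies on the plane, its equation is -5x + y - 4z = -69.
d = |(-5)·21 + 1·32 + (-4)·(-3) − (-69)| / √(25 + 1 + 16) = |8| / √42 = 8/√42.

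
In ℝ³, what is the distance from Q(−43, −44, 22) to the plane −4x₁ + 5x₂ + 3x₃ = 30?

Normal vector n = (−4, 5, 3), and n·(−43, −44, 22) − 30 = −12.
|n| = √(16 + 25 + 9) = 5√2, so the distance is |-12|/(5√2) = 6√2/5.

6√2/5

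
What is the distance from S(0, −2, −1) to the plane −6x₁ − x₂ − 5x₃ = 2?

5/√62

Normal vector n = (−6, −1, −5), and n·(0, −2, −1) − 2 = 5.
|n| = √(36 + 1 + 25) = √62, so the distance is |5|/√62 = 5/√62.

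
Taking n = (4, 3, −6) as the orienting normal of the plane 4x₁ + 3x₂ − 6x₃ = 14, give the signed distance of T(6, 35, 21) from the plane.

-11/√61

n·T − 14 = -11.
|n| = √61, so the signed distance is -11/√61.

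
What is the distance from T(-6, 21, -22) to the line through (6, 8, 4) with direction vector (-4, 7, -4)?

2√65

Direction vector d = (-4, 7, -4).
AP = (-12, 13, -26), and AP × d = (130, 56, -32).
|AP × d|² = 21060 and |d|² = 81, so the distance is √(21060/81) = √260 = 2√65.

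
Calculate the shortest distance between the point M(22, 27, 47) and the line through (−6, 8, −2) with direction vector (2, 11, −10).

9√41

Direction vector d = (2, 11, −10).
AP = (28, 19, 49); AP·d = -225, |AP|² = 3546, |d|² = 225.
distance² = |AP|² − (AP·d)²/|d|² = 3546 − 50625/225 = 3321, so the distance is 9√41.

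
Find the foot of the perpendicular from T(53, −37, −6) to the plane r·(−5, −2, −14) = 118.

The perpendicular from T has direction n = (−5, −2, −14): r = (53, −37, −6) + t(−5, −2, −14).
Substitute into the plane: n·(T + tn) = 118 gives -107 + 225t = 118, so t = 1.
Foot = (53, −37, −6) + 1·(−5, −2, −14) = (48, −39, −20).

(48, -39, -20)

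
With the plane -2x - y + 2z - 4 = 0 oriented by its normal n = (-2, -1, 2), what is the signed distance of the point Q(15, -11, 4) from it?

n·Q − 4 = -15.
|n| = 3, so the signed distance is -15/3 = -5.

-5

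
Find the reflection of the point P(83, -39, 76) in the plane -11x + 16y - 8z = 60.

(-27, 121, -4)

With n = (-11, 16, -8), the signed offset is (n·P − 60)/|n|² = -2205/441 = -5.
P' = P − 2t·n = (83, -39, 76) − (-10)·(-11, 16, -8) = (-27, 121, -4).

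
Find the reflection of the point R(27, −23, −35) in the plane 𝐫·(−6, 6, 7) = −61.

(-21, 25, 21)

n = (−6, 6, 7), |n|² = 121, n·R − (-61) = -484, so t = -484/121 = -4.
Foot F = R − (-4)·n = (3, 1, −7); the reflection is 2F − R = (−21, 25, 21).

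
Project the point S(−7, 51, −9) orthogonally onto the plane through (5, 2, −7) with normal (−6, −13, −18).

n = (−6, −13, −18), |n|² = 529, and n·S − 70 = -529.
t = -529/529 = -1, so the foot is S − t·n = (−7, 51, −9) − (-1)·(−6, −13, −18) = (−13, 38, −27).

(-13, 38, -27)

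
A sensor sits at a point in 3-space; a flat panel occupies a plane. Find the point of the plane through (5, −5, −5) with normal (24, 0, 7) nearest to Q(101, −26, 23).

(5, -26, -5)

n = (24, 0, 7), |n|² = 625, and n·Q − 85 = 2500.
t = 2500/625 = 4, so the foot is Q − t·n = (101, −26, 23) − 4·(24, 0, 7) = (5, −26, −5).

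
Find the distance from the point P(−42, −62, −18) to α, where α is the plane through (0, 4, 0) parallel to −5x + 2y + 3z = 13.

Parallel planes share the normal n = (−5, 2, 3); since (0, 4, 0) lies on the plane, its equation is −5x + 2y + 3z = 8.
Then n·(−42, −62, −18) − 8 = 24.
|n| = √(25 + 4 + 9) = √38, so the distance is |24|/√38 = 24/√38.

12√38/19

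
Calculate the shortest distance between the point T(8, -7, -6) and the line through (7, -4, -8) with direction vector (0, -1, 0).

Direction vector d = (0, -1, 0).
AP = (1, -3, 2), and AP × d = (2, 0, -1).
|AP × d|² = 5 and |d|² = 1, so the distance is √5.

√5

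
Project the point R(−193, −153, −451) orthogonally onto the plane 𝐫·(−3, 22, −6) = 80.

The perpendicular from R has direction n = (−3, 22, −6): r = (−193, −153, −451) + μ(−3, 22, −6).
Substitute into the plane: n·(R + μn) = 80 gives -81 + 529μ = 80, so μ = 7/23.
Foot = (−193, −153, −451) + (7/23)·(−3, 22, −6) = (−4460/23, −3365/23, −10415/23).

(-4460/23, -3365/23, -10415/23)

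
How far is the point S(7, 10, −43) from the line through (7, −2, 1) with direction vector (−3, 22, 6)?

4√130

Direction vector d = (−3, 22, 6).
AP = (0, 12, −44); AP·d = 0, |AP|² = 2080, |d|² = 529.
distance² = |AP|² − (AP·d)²/|d|² = 2080 − 0/529 = 2080, so the distance is 4√130.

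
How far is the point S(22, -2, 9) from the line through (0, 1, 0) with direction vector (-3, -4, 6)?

Direction vector d = (-3, -4, 6).
AP = (22, -3, 9), and AP × d = (18, -159, -97).
|AP × d|² = 35014 and |d|² = 61, so the distance is √(35014/61) = √574.

√574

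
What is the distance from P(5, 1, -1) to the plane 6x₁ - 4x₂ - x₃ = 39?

n = (6, -4, -1); n·P − 39 = -12; |n| = √53; distance = 12/√53.

12/√53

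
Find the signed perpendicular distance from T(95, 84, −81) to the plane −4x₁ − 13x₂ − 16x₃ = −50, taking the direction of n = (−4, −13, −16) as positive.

-6

n·T − (-50) = -126.
|n| = 21, so the signed distance is -126/21 = -6.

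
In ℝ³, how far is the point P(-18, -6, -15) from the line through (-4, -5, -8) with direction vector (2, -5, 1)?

6√6

Direction vector d = (2, -5, 1).
AP = (-14, -1, -7); AP·d = -30, |AP|² = 246, |d|² = 30.
distance² = |AP|² − (AP·d)²/|d|² = 246 − 900/30 = 216, so the distance is 6√6.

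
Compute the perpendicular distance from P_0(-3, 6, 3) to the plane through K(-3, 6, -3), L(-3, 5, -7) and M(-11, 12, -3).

6/√26

KL = (0, -1, -4) and KM = (-8, 6, 0), so a normal is n = KL × KM = (24, 32, -8).
Then n·(-3, 6, 3) - 144 = -48.
|n| = √(576 + 1024 + 64) = 8√26, so the distance is |-48|/(8√26) = 6/√26.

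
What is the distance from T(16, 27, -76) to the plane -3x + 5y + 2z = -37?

14√38/19

n = (-3, 5, 2); n·P − (-37) = -28; |n| = √38; distance = 28/√38.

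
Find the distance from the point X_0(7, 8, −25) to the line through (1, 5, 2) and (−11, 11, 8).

3√62

A direction vector is d = (−12, 6, 6).
AP = (6, 3, −27); AP·d = -216, |AP|² = 774, |d|² = 216.
distance² = |AP|² − (AP·d)²/|d|² = 774 − 46656/216 = 558, so the distance is 3√62.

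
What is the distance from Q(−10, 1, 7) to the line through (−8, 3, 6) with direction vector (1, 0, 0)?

√5

Direction vector d = (1, 0, 0).
AP = (−2, −2, 1); AP·d = -2, |AP|² = 9, |d|² = 1.
distance² = |AP|² − (AP·d)²/|d|² = 9 − 4/1 = 5, so the distance is √5.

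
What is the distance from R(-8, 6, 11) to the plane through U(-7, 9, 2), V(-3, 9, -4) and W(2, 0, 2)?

6/√22

UV = (4, 0, -6) and UW = (9, -9, 0), so a normal is n = UV × UW = (-54, -54, -36).
d = |(-54)·(-8) + (-54)·6 + (-36)·11 − (-180)| / √(2916 + 2916 + 1296) = |-108| / (18√22) = 6/√22.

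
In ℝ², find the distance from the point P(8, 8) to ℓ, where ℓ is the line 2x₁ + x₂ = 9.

3√5

d = |2·8 + 1·8 − 9| / √(4 + 1) = |15|/√5 = 3√5.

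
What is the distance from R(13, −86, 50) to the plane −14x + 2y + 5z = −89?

n = (−14, 2, 5); n·P − (-89) = -15; |n| = 15; distance = 15/15 = 1.

1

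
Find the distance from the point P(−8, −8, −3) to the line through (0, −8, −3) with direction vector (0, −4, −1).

Direction vector d = (0, −4, −1).
AP = (−8, 0, 0); AP·d = 0, |AP|² = 64, |d|² = 17.
distance² = |AP|² − (AP·d)²/|d|² = 64 − 0/17 = 64, so the distance is 8.

8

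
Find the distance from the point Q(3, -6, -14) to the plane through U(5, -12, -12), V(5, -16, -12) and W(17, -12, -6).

UV = (0, -4, 0) and UW = (12, 0, 6), so a normal is n = UV × UW = (-24, 0, 48).
Then n·(3, -6, -14) - (-696) = -48.
|n| = √(576 + 0 + 2304) = 24√5, so the distance is |-48|/(24√5) = 2/√5.

2/√5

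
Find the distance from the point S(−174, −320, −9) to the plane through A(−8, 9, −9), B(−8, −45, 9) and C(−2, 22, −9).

AB = (0, −54, 18) and AC = (6, 13, 0), so a normal is n = AB × AC = (−234, 108, 324).
Then n·(−174, −320, −9) − (−72) = 3312.
|n| = √(54756 + 11664 + 104976) = 414, so the distance is |3312|/414 = 8.

8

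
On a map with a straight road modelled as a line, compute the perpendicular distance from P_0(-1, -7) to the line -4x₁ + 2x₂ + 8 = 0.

√5/5

d = |(-4)·(-1) + 2·(-7) − (-8)| / √(16 + 4) = |-2|/(2√5) = 1/√5.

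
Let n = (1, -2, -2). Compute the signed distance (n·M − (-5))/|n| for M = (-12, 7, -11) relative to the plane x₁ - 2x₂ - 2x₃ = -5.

1/3

n·M − (-5) = 1.
|n| = 3, so the signed distance is 1/3.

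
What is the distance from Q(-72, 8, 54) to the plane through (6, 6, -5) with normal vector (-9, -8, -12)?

The plane has equation n·(r − (6, 6, -5)) = 0, i.e. n·r = -42.
Then n·(-72, 8, 54) - (-42) = -22.
|n| = √(81 + 64 + 144) = 17, so the distance is |-22|/17 = 22/17.

22/17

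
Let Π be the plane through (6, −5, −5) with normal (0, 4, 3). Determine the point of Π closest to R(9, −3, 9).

(9, -11, 3)

The perpendicular from R has direction n = (0, 4, 3): r = (9, −3, 9) + μ(0, 4, 3).
Substitute into the plane: n·(R + μn) = -35 gives 15 + 25μ = -35, so μ = -2.
Foot = (9, −3, 9) + (-2)·(0, 4, 3) = (9, −11, 3).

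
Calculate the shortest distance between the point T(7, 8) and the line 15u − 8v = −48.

89/17

The normal to the line is n = (15, −8) with |n| = 17.
|n·T − (-48)| = |41 − (-48)| = 89, so the distance is 89/17.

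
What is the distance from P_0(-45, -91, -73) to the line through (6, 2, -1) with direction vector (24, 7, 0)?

3√1201

Direction vector d = (24, 7, 0).
AP = (-51, -93, -72), and AP × d = (504, -1728, 1875).
|AP × d|² = 6755625 and |d|² = 625, so the distance is √(6755625/625) = √10809 = 3√1201.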